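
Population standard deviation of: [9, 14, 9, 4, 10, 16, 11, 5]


Mean = 78/8 = 39/4
  (9-39/4)²=9/16
  (14-39/4)²=289/16
  (9-39/4)²=9/16
  (4-39/4)²=529/16
  (10-39/4)²=1/16
  (16-39/4)²=625/16
  (11-39/4)²=25/16
  (5-39/4)²=361/16
Σ(x-μ)² = 231/2
σ² = (231/2)/8 = 231/16

σ = √(231/16) ≈ 3.7997


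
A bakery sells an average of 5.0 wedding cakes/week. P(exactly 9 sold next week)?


Poisson(λ=5.0): P(X=9) = e^(-λ)×λ^k/k!
= e^(-5.0) × 5.0^9 / 9!
≈ 0.006737946999 × 1953125 / 362880 ≈ 0.036266

P(X=9) ≈ 0.036266 ≈ 3.63%


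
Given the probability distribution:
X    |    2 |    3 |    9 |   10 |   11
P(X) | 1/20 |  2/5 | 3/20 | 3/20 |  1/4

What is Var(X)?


E[X] = 69/10
E[X²] = 306/5
Var(X) = E[X²] - (E[X])² = 306/5 - 4761/100 = 1359/100

Var(X) = 1359/100 ≈ 13.5900


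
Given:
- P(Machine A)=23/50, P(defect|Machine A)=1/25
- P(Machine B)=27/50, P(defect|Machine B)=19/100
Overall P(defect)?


P(B) = Σ P(B|Aᵢ)×P(Aᵢ)
  1/25×23/50 = 23/1250
  19/100×27/50 = 513/5000
Sum = 121/1000

P(defect) = 121/1000 ≈ 12.10%


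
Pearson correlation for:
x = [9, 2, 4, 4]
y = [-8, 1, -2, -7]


n=4, Σx=19, Σy=-16, Σxy=-106, Σx²=117, Σy²=118
r = (4×(-106) - 19×(-16))/√((4×117 - 19²)(4×118 - (-16)²))
= -120/√(107×216) = -120/√23112 ≈ -120/152.0263 ≈ -0.7893

r ≈ -0.7893


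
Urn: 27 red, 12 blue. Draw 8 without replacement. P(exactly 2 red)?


Hypergeometric: C(27,2)×C(12,6)/C(39,8)
= 351×924/61523748 = 63/11951

P(X=2) = 63/11951 ≈ 0.53%


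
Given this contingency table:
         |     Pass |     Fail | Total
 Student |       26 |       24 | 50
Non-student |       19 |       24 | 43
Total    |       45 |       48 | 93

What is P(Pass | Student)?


P(Pass | Student) = 26/(26+24) = 26/50 = 13/25

P(Pass|Student) = 13/25 ≈ 52.00%


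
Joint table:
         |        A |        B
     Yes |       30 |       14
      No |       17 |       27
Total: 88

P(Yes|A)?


P(Yes|A) = 30/(30+17) = 30/47

P = 30/47 ≈ 63.83%


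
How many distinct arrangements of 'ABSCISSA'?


Letters: 8, freq: {'A': 2, 'B': 1, 'S': 3, 'C': 1, 'I': 1}
8!/(2!×1!×3!×1!×1!) = 40320/12 = 3360

3360


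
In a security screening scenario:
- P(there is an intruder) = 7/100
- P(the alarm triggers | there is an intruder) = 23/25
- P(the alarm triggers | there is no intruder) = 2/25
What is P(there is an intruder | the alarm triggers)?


Using Bayes' theorem:
P(A|B) = P(B|A)·P(A) / P(B)

P(the alarm triggers) = 23/25 × 7/100 + 2/25 × 93/100
= 161/2500 + 93/1250 = 347/2500

P(there is an intruder|the alarm triggers) = (161/2500) / (347/2500) = 161/347

P(there is an intruder|the alarm triggers) = 161/347 ≈ 46.40%


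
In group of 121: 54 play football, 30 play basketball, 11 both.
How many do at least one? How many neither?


|A∪B| = 54+30-11 = 73
Neither = 121-73 = 48

At least one: 73; Neither: 48


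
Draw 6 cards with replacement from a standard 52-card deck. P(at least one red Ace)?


P(not a red Ace) = 50/52 = 25/26
P(none in 6 draws) = (25/26)^6 = 244140625/308915776
P(≥1 red Ace) = 1 - 244140625/308915776 = 64775151/308915776

P = 64775151/308915776 ≈ 20.97%


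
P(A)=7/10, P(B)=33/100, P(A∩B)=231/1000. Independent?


P(A)×P(B) = 231/1000
P(A∩B) = 231/1000
Equal ✓ → Independent

Yes, independent


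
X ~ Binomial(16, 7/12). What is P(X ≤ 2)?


P(X ≤ 2) = Σ P(X=i) for i=0..2
P(X=0) = 152587890625/184884258895036416
P(X=1) = 213623046875/11555266180939776
P(X=2) = 1495361328125/7703510787293184
Sum = 13153076171875/61628086298345472

P(X ≤ 2) = 13153076171875/61628086298345472 ≈ 0.02%


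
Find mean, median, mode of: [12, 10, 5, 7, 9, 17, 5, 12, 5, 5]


Sorted: [5, 5, 5, 5, 7, 9, 10, 12, 12, 17]
Mean = 87/10
Median = 8
Freq: {12: 2, 10: 1, 5: 4, 7: 1, 9: 1, 17: 1}
Mode: [5]

Mean=87/10, Median=8, Mode=5


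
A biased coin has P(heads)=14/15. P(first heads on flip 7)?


Geometric: P(X=7) = (1-p)^(k-1)×p = (1/15)^6×14/15 = 14/170859375

P(X=7) = 14/170859375 ≈ 0.00%


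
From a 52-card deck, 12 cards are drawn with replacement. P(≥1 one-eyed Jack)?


P(not a one-eyed Jack) = 50/52 = 25/26
P(none in 12 draws) = (25/26)^12 = 59604644775390625/95428956661682176
P(≥1 one-eyed Jack) = 1 - 59604644775390625/95428956661682176 = 35824311886291551/95428956661682176

P = 35824311886291551/95428956661682176 ≈ 37.54%


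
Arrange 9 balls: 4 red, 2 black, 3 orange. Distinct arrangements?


9!/(4!×2!×3!) = 1260

1260


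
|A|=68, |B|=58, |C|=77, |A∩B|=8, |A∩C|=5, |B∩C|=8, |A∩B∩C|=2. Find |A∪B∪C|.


|A∪B∪C| = 68+58+77-8-5-8+2 = 184

|A∪B∪C| = 184


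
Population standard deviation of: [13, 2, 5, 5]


Mean = 25/4
  (13-25/4)²=729/16
  (2-25/4)²=289/16
  (5-25/4)²=25/16
  (5-25/4)²=25/16
Σ(x-μ)² = 267/4
σ² = (267/4)/4 = 267/16

σ = √(267/16) ≈ 4.0850


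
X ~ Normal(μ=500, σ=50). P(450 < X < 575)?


z₁=(450-500)/50=-1.0, z₂=(575-500)/50=1.5
P = Φ(1.5) - Φ(-1.0) = 0.933193 - 0.158655 = 0.774538 ≈ 0.7745

P(450 < X < 575) ≈ 0.7745


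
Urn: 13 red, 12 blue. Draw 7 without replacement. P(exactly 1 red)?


Hypergeometric: C(13,1)×C(12,6)/C(25,7)
= 13×924/480700 = 273/10925

P(X=1) = 273/10925 ≈ 2.50%


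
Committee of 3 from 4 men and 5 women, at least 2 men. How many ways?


Count by #men:
  2M,1W: C(4,2)×C(5,1)=30
  3M,0W: C(4,3)×C(5,0)=4
Total = 34

34


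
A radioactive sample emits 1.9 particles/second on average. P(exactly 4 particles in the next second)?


Poisson(λ=1.9): P(X=4) = e^(-λ)×λ^k/k!
= e^(-1.9) × 1.9^4 / 4!
≈ 0.1495686192 × 13.0321 / 24 ≈ 0.081216

P(X=4) ≈ 0.081216 ≈ 8.12%


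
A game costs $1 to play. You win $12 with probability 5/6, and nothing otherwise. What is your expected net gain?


E[gain] = (12-1)×5/6 + (-1)×1/6
= 55/6 - 1/6 = 9

Expected net gain = $9 ≈ $9.00


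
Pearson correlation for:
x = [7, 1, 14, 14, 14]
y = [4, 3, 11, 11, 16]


n=5, Σx=50, Σy=45, Σxy=563, Σx²=638, Σy²=523
r = (5×563 - 50×45)/√((5×638 - 50²)(5×523 - 45²))
= 565/√(690×590) = 565/√407100 ≈ 565/638.0439 ≈ 0.8855

r ≈ 0.8855


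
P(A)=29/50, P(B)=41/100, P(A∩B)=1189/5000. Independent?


P(A)×P(B) = 1189/5000
P(A∩B) = 1189/5000
Equal ✓ → Independent

Yes, independent


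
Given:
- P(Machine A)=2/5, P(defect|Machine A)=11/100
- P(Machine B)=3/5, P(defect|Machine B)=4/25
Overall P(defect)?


P(B) = Σ P(B|Aᵢ)×P(Aᵢ)
  11/100×2/5 = 11/250
  4/25×3/5 = 12/125
Sum = 7/50

P(defect) = 7/50 ≈ 14.00%


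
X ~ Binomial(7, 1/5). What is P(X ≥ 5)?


P(X ≥ 5) = Σ P(X=i) for i=5..7
P(X=5) = 336/78125
P(X=6) = 28/78125
P(X=7) = 1/78125
Sum = 73/15625

P(X ≥ 5) = 73/15625 ≈ 0.47%


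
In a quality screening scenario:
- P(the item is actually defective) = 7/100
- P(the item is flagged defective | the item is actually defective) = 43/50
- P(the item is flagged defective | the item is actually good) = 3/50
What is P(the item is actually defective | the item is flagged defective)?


Using Bayes' theorem:
P(A|B) = P(B|A)·P(A) / P(B)

P(the item is flagged defective) = 43/50 × 7/100 + 3/50 × 93/100
= 301/5000 + 279/5000 = 29/250

P(the item is actually defective|the item is flagged defective) = (301/5000) / (29/250) = 301/580

P(the item is actually defective|the item is flagged defective) = 301/580 ≈ 51.90%


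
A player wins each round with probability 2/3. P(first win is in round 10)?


Geometric: P(X=10) = (1-p)^(k-1)×p = (1/3)^9×2/3 = 2/59049

P(X=10) = 2/59049 ≈ 0.00%


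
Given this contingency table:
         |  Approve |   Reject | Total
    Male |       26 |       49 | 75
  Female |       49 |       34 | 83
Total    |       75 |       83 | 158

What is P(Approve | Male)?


P(Approve | Male) = 26/(26+49) = 26/75

P(Approve|Male) = 26/75 ≈ 34.67%


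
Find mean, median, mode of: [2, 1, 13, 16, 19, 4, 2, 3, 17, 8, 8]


Sorted: [1, 2, 2, 3, 4, 8, 8, 13, 16, 17, 19]
Mean = 93/11
Median = 8
Freq: {2: 2, 1: 1, 13: 1, 16: 1, 19: 1, 4: 1, 3: 1, 17: 1, 8: 2}
Mode: [2, 8]

Mean=93/11, Median=8, Mode=[2, 8]


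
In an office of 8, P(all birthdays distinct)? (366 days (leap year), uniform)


P(all different) = Π(366-i)/366 for i=0..7
= (366/366)×(365/366)×...×(359/366)
= 0.925861

P ≈ 0.9259 ≈ 92.59%


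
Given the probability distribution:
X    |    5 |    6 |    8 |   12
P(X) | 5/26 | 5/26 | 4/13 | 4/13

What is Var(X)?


E[X] = 215/26
E[X²] = 1969/26
Var(X) = E[X²] - (E[X])² = 1969/26 - 46225/676 = 4969/676

Var(X) = 4969/676 ≈ 7.3506


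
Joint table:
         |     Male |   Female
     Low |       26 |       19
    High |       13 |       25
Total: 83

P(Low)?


P(Low) = (26+19)/83 = 45/83

P(Low) = 45/83 ≈ 54.22%


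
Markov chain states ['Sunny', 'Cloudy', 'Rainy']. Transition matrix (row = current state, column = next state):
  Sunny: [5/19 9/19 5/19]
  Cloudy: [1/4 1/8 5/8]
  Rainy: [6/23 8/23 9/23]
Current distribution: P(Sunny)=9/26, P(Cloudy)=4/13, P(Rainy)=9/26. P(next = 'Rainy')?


P(next=Rainy) = Σᵢ P(now=i)×P(i→Rainy)
= 9/26×5/19 + 4/13×5/8 + 9/26×9/23
= 45/494 + 5/26 + 81/598 = 4759/11362

P = 4759/11362 ≈ 0.4189


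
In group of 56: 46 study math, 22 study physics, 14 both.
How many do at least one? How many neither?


|A∪B| = 46+22-14 = 54
Neither = 56-54 = 2

At least one: 54; Neither: 2


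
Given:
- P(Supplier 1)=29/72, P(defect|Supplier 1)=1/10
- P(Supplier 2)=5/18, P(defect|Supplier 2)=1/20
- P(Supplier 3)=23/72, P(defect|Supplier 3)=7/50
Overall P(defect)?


P(B) = Σ P(B|Aᵢ)×P(Aᵢ)
  1/10×29/72 = 29/720
  1/20×5/18 = 1/72
  7/50×23/72 = 161/3600
Sum = 89/900

P(defect) = 89/900 ≈ 9.89%


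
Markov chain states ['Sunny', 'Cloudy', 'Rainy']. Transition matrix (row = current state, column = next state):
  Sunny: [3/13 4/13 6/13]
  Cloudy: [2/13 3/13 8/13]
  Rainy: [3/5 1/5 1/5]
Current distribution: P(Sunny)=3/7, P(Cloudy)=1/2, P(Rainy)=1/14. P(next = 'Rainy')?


P(next=Rainy) = Σᵢ P(now=i)×P(i→Rainy)
= 3/7×6/13 + 1/2×8/13 + 1/14×1/5
= 18/91 + 4/13 + 1/70 = 473/910

P = 473/910 ≈ 0.5198


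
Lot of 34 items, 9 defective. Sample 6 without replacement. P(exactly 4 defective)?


Hypergeometric: C(9,4)×C(25,2)/C(34,6)
= 126×300/1344904 = 4725/168113

P(X=4) = 4725/168113 ≈ 2.81%


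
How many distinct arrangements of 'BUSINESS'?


Letters: 8, freq: {'B': 1, 'U': 1, 'S': 3, 'I': 1, 'N': 1, 'E': 1}
8!/(1!×1!×3!×1!×1!×1!) = 40320/6 = 6720

6720


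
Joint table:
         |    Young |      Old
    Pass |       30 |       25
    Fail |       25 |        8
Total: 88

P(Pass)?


P(Pass) = (30+25)/88 = 55/88 = 5/8

P(Pass) = 5/8 ≈ 62.50%


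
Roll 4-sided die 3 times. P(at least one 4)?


P(no 4)^3 = (3/4)^3 = 27/64
P(≥1) = 1 - 27/64 = 37/64

P = 37/64 ≈ 57.81%


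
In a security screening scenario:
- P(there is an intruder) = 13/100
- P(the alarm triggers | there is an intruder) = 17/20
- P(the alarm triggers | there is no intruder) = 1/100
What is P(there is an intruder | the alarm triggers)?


Using Bayes' theorem:
P(A|B) = P(B|A)·P(A) / P(B)

P(the alarm triggers) = 17/20 × 13/100 + 1/100 × 87/100
= 221/2000 + 87/10000 = 149/1250

P(there is an intruder|the alarm triggers) = (221/2000) / (149/1250) = 1105/1192

P(there is an intruder|the alarm triggers) = 1105/1192 ≈ 92.70%


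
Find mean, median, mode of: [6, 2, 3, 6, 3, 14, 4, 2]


Sorted: [2, 2, 3, 3, 4, 6, 6, 14]
Mean = 40/8 = 5
Median = 7/2
Freq: {6: 2, 2: 2, 3: 2, 14: 1, 4: 1}
Mode: [2, 3, 6]

Mean=5, Median=7/2, Mode=[2, 3, 6]


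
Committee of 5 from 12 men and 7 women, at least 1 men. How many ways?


Count by #men:
  1M,4W: C(12,1)×C(7,4)=420
  2M,3W: C(12,2)×C(7,3)=2310
  3M,2W: C(12,3)×C(7,2)=4620
  4M,1W: C(12,4)×C(7,1)=3465
  5M,0W: C(12,5)×C(7,0)=792
Total = 11607

11607


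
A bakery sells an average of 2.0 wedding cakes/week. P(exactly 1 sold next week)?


Poisson(λ=2.0): P(X=1) = e^(-λ)×λ^k/k!
= e^(-2.0) × 2.0^1 / 1!
≈ 0.1353352832 × 2 / 1 ≈ 0.270671

P(X=1) ≈ 0.270671 ≈ 27.07%


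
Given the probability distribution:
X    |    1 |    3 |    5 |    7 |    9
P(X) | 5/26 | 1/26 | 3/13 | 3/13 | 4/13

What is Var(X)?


E[X] = 76/13
E[X²] = 553/13
Var(X) = E[X²] - (E[X])² = 553/13 - 5776/169 = 1413/169

Var(X) = 1413/169 ≈ 8.3609


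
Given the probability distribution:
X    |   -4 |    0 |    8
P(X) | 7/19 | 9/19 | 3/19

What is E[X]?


E[X] = Σ x·P(X=x)
= (-4)×(7/19) + (0)×(9/19) + (8)×(3/19)
= -4/19

E[X] = -4/19


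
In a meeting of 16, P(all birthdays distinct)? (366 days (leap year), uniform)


P(all different) = Π(366-i)/366 for i=0..15
= (366/366)×(365/366)×...×(351/366)
= 0.717059

P ≈ 0.7171 ≈ 71.71%


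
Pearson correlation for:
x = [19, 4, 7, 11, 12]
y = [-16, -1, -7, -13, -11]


n=5, Σx=53, Σy=-48, Σxy=-632, Σx²=691, Σy²=596
r = (5×(-632) - 53×(-48))/√((5×691 - 53²)(5×596 - (-48)²))
= -616/√(646×676) = -616/√436696 ≈ -616/660.8298 ≈ -0.9322

r ≈ -0.9322


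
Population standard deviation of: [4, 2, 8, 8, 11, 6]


Mean = 39/6 = 13/2
  (4-13/2)²=25/4
  (2-13/2)²=81/4
  (8-13/2)²=9/4
  (8-13/2)²=9/4
  (11-13/2)²=81/4
  (6-13/2)²=1/4
Σ(x-μ)² = 103/2
σ² = (103/2)/6 = 103/12

σ = √(103/12) ≈ 2.9297


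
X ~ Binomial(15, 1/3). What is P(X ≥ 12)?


P(X ≥ 12) = Σ P(X=i) for i=12..15
P(X=12) = 3640/14348907
P(X=13) = 140/4782969
P(X=14) = 10/4782969
P(X=15) = 1/14348907
Sum = 4091/14348907

P(X ≥ 12) = 4091/14348907 ≈ 0.03%


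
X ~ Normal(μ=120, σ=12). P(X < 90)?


z = (90-120)/12 = -2.5
P(Z < -2.5) = 0.0062

P(X < 90) ≈ 0.0062


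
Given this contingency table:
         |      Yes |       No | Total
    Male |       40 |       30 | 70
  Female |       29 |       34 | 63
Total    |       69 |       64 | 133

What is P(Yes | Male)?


P(Yes | Male) = 40/(40+30) = 40/70 = 4/7

P(Yes|Male) = 4/7 ≈ 57.14%


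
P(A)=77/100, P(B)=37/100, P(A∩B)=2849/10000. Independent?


P(A)×P(B) = 2849/10000
P(A∩B) = 2849/10000
Equal ✓ → Independent

Yes, independent


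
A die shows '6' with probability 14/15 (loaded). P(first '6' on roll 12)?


Geometric: P(X=12) = (1-p)^(k-1)×p = (1/15)^11×14/15 = 14/129746337890625

P(X=12) = 14/129746337890625 ≈ 0.00%


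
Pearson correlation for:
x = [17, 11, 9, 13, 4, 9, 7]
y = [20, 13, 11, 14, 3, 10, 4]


n=7, Σx=70, Σy=75, Σxy=894, Σx²=806, Σy²=1011
r = (7×894 - 70×75)/√((7×806 - 70²)(7×1011 - 75²))
= 1008/√(742×1452) = 1008/√1077384 ≈ 1008/1037.9711 ≈ 0.9711

r ≈ 0.9711


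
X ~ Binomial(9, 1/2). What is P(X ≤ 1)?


P(X ≤ 1) = Σ P(X=i) for i=0..1
P(X=0) = 1/512
P(X=1) = 9/512
Sum = 5/256

P(X ≤ 1) = 5/256 ≈ 1.95%


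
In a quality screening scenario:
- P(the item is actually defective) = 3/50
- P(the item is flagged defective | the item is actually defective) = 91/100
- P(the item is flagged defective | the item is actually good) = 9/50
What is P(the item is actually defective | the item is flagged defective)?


Using Bayes' theorem:
P(A|B) = P(B|A)·P(A) / P(B)

P(the item is flagged defective) = 91/100 × 3/50 + 9/50 × 47/50
= 273/5000 + 423/2500 = 1119/5000

P(the item is actually defective|the item is flagged defective) = (273/5000) / (1119/5000) = 91/373

P(the item is actually defective|the item is flagged defective) = 91/373 ≈ 24.40%


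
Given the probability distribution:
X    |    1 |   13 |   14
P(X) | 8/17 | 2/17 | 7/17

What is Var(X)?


E[X] = 132/17
E[X²] = 1718/17
Var(X) = E[X²] - (E[X])² = 1718/17 - 17424/289 = 11782/289

Var(X) = 11782/289 ≈ 40.7682


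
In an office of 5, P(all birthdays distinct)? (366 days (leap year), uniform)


P(all different) = Π(366-i)/366 for i=0..4
= (366/366)×(365/366)×...×(362/366)
= 0.972938

P ≈ 0.9729 ≈ 97.29%


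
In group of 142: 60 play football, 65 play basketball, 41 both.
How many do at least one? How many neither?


|A∪B| = 60+65-41 = 84
Neither = 142-84 = 58

At least one: 84; Neither: 58


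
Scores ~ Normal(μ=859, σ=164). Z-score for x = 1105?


z = (x - μ)/σ = (1105 - 859)/164 = 1.5

z = 1.5


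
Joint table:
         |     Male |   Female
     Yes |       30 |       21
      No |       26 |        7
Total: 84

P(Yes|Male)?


P(Yes|Male) = 30/(30+26) = 30/56 = 15/28

P = 15/28 ≈ 53.57%


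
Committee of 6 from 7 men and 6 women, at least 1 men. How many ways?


Count by #men:
  1M,5W: C(7,1)×C(6,5)=42
  2M,4W: C(7,2)×C(6,4)=315
  3M,3W: C(7,3)×C(6,3)=700
  4M,2W: C(7,4)×C(6,2)=525
  5M,1W: C(7,5)×C(6,1)=126
  6M,0W: C(7,6)×C(6,0)=7
Total = 1715

1715


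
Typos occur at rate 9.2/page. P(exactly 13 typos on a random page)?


Poisson(λ=9.2): P(X=13) = e^(-λ)×λ^k/k!
= e^(-9.2) × 9.2^13 / 13!
≈ 0.0001010394018 × 3.38253076642e+12 / 6227020800 ≈ 0.054885

P(X=13) ≈ 0.054885 ≈ 5.49%


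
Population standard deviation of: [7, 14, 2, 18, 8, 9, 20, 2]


Mean = 80/8 = 10
  (7-10)²=9
  (14-10)²=16
  (2-10)²=64
  (18-10)²=64
  (8-10)²=4
  (9-10)²=1
  (20-10)²=100
  (2-10)²=64
Σ(x-μ)² = 322
σ² = 322/8 = 161/4

σ = √(161/4) ≈ 6.3443


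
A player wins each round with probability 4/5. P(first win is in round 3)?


Geometric: P(X=3) = (1-p)^(k-1)×p = (1/5)^2×4/5 = 4/125

P(X=3) = 4/125 ≈ 3.20%


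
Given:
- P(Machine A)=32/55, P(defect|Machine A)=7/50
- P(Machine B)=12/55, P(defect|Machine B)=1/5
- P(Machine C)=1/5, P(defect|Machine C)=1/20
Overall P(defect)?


P(B) = Σ P(B|Aᵢ)×P(Aᵢ)
  7/50×32/55 = 112/1375
  1/5×12/55 = 12/275
  1/20×1/5 = 1/100
Sum = 743/5500

P(defect) = 743/5500 ≈ 13.51%


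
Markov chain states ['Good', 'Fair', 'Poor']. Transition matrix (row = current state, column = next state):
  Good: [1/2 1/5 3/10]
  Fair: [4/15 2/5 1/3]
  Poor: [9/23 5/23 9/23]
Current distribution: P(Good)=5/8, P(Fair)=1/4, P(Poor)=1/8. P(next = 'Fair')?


P(next=Fair) = Σᵢ P(now=i)×P(i→Fair)
= 5/8×1/5 + 1/4×2/5 + 1/8×5/23
= 1/8 + 1/10 + 5/184 = 29/115

P = 29/115 ≈ 0.2522


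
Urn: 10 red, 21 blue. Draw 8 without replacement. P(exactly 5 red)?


Hypergeometric: C(10,5)×C(21,3)/C(31,8)
= 252×1330/7888725 = 7448/175305

P(X=5) = 7448/175305 ≈ 4.25%


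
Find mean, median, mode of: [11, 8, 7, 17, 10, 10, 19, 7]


Sorted: [7, 7, 8, 10, 10, 11, 17, 19]
Mean = 89/8
Median = 10
Freq: {11: 1, 8: 1, 7: 2, 17: 1, 10: 2, 19: 1}
Mode: [7, 10]

Mean=89/8, Median=10, Mode=[7, 10]


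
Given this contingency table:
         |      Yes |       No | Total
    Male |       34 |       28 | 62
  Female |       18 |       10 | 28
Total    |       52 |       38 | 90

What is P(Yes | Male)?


P(Yes | Male) = 34/(34+28) = 34/62 = 17/31

P(Yes|Male) = 17/31 ≈ 54.84%


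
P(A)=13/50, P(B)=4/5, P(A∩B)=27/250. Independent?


P(A)×P(B) = 26/125
P(A∩B) = 27/250
Not equal → NOT independent

No, not independent


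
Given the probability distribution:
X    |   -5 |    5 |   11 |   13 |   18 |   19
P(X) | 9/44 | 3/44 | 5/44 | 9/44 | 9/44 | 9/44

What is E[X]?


E[X] = Σ x·P(X=x)
= (-5)×(9/44) + (5)×(3/44) + (11)×(5/44) + (13)×(9/44) + (18)×(9/44) + (19)×(9/44)
= 475/44

E[X] = 475/44


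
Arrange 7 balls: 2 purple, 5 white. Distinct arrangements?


7!/(2!×5!) = 21

21


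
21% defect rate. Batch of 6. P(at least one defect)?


P(all good) = (79/100)^6 = 243087455521/1000000000000
P(≥1 defect) = 756912544479/1000000000000

P = 756912544479/1000000000000 ≈ 75.69%


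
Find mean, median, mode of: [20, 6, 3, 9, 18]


Sorted: [3, 6, 9, 18, 20]
Mean = 56/5
Median = 9
Freq: {20: 1, 6: 1, 3: 1, 9: 1, 18: 1}
Mode: No mode

Mean=56/5, Median=9, Mode=No mode


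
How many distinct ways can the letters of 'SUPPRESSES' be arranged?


Letters: 10, freq: {'S': 4, 'U': 1, 'P': 2, 'R': 1, 'E': 2}
10!/(4!×1!×2!×1!×2!) = 3628800/96 = 37800

37800


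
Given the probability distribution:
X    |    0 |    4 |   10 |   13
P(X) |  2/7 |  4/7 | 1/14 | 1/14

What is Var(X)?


E[X] = 55/14
E[X²] = 397/14
Var(X) = E[X²] - (E[X])² = 397/14 - 3025/196 = 2533/196

Var(X) = 2533/196 ≈ 12.9235


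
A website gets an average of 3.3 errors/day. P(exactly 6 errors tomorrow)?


Poisson(λ=3.3): P(X=6) = e^(-λ)×λ^k/k!
= e^(-3.3) × 3.3^6 / 6!
≈ 0.0368831674 × 1291.467969 / 720 ≈ 0.066158

P(X=6) ≈ 0.066158 ≈ 6.62%


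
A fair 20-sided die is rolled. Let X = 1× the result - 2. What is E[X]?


E[die] = (1+20)/2 = 21/2
E[X] = 1×21/2 - 2 = 17/2

E[X] = 17/2


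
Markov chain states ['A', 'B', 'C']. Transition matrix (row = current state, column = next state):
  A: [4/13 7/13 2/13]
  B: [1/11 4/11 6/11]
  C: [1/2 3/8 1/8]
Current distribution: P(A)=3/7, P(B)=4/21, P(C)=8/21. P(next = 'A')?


P(next=A) = Σᵢ P(now=i)×P(i→A)
= 3/7×4/13 + 4/21×1/11 + 8/21×1/2
= 12/91 + 4/231 + 4/21 = 340/1001

P = 340/1001 ≈ 0.3397


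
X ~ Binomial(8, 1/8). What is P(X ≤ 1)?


P(X ≤ 1) = Σ P(X=i) for i=0..1
P(X=0) = 5764801/16777216
P(X=1) = 823543/2097152
Sum = 12353145/16777216

P(X ≤ 1) = 12353145/16777216 ≈ 73.63%


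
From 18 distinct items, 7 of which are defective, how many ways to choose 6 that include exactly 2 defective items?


Choose 2 of the 7 defective items and 4 of the other 11 items:
C(7,2)×C(11,4) = 21×330 = 6930

6930


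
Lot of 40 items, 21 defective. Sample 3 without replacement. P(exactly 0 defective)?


Hypergeometric: C(21,0)×C(19,3)/C(40,3)
= 1×969/9880 = 51/520

P(X=0) = 51/520 ≈ 9.81%


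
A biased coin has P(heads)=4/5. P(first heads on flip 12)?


Geometric: P(X=12) = (1-p)^(k-1)×p = (1/5)^11×4/5 = 4/244140625

P(X=12) = 4/244140625 ≈ 0.00%


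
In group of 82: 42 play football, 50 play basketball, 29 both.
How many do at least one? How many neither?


|A∪B| = 42+50-29 = 63
Neither = 82-63 = 19

At least one: 63; Neither: 19


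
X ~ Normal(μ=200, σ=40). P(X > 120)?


z = (120-200)/40 = -2.0
P(X > 120) = 1 - P(Z ≤ -2.0) = 1 - 0.0228 = 0.9772

P(X > 120) ≈ 0.9772


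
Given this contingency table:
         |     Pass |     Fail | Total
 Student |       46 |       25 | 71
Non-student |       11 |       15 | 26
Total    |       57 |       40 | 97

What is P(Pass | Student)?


P(Pass | Student) = 46/(46+25) = 46/71

P(Pass|Student) = 46/71 ≈ 64.79%


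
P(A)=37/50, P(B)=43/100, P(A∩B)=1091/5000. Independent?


P(A)×P(B) = 1591/5000
P(A∩B) = 1091/5000
Not equal → NOT independent

No, not independent


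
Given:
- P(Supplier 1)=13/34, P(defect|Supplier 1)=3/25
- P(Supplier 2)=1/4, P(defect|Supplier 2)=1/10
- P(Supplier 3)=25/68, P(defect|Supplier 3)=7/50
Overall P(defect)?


P(B) = Σ P(B|Aᵢ)×P(Aᵢ)
  3/25×13/34 = 39/850
  1/10×1/4 = 1/40
  7/50×25/68 = 7/136
Sum = 52/425

P(defect) = 52/425 ≈ 12.24%


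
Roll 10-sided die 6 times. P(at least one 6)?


P(no 6)^6 = (9/10)^6 = 531441/1000000
P(≥1) = 1 - 531441/1000000 = 468559/1000000

P = 468559/1000000 ≈ 46.86%


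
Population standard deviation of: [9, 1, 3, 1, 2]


Mean = 16/5
  (9-16/5)²=841/25
  (1-16/5)²=121/25
  (3-16/5)²=1/25
  (1-16/5)²=121/25
  (2-16/5)²=36/25
Σ(x-μ)² = 224/5
σ² = (224/5)/5 = 224/25

σ = √(224/25) ≈ 2.9933


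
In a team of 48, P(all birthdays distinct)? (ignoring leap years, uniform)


P(all different) = Π(365-i)/365 for i=0..47
= (365/365)×(364/365)×...×(318/365)
= 0.039402

P ≈ 0.0394 ≈ 3.94%


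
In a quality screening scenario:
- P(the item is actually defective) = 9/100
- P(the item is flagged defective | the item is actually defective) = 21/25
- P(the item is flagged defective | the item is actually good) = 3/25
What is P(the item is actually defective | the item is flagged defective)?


Using Bayes' theorem:
P(A|B) = P(B|A)·P(A) / P(B)

P(the item is flagged defective) = 21/25 × 9/100 + 3/25 × 91/100
= 189/2500 + 273/2500 = 231/1250

P(the item is actually defective|the item is flagged defective) = (189/2500) / (231/1250) = 9/22

P(the item is actually defective|the item is flagged defective) = 9/22 ≈ 40.91%


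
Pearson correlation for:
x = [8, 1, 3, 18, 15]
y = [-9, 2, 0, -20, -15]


n=5, Σx=45, Σy=-42, Σxy=-655, Σx²=623, Σy²=710
r = (5×(-655) - 45×(-42))/√((5×623 - 45²)(5×710 - (-42)²))
= -1385/√(1090×1786) = -1385/√1946740 ≈ -1385/1395.2562 ≈ -0.9926

r ≈ -0.9926


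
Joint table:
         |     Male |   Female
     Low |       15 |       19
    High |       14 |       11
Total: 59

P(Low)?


P(Low) = (15+19)/59 = 34/59

P(Low) = 34/59 ≈ 57.63%


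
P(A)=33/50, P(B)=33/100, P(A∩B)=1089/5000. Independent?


P(A)×P(B) = 1089/5000
P(A∩B) = 1089/5000
Equal ✓ → Independent

Yes, independent


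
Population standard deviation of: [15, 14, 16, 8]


Mean = 53/4
  (15-53/4)²=49/16
  (14-53/4)²=9/16
  (16-53/4)²=121/16
  (8-53/4)²=441/16
Σ(x-μ)² = 155/4
σ² = (155/4)/4 = 155/16

σ = √(155/16) ≈ 3.1125


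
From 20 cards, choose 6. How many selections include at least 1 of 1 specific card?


Complement: C(20,6) - C(19,6) = 38760 - 27132 = 11628

11628


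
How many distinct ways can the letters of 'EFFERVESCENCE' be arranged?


Letters: 13, freq: {'E': 5, 'F': 2, 'R': 1, 'V': 1, 'S': 1, 'C': 2, 'N': 1}
13!/(5!×2!×1!×1!×1!×2!×1!) = 6227020800/480 = 12972960

12972960


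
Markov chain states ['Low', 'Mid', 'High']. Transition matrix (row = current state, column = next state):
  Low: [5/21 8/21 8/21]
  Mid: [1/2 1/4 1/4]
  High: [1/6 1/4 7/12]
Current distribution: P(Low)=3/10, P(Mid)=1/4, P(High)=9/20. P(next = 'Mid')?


P(next=Mid) = Σᵢ P(now=i)×P(i→Mid)
= 3/10×8/21 + 1/4×1/4 + 9/20×1/4
= 4/35 + 1/16 + 9/80 = 81/280

P = 81/280 ≈ 0.2893


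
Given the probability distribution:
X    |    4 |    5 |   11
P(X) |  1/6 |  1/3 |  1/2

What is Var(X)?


E[X] = 47/6
E[X²] = 143/2
Var(X) = E[X²] - (E[X])² = 143/2 - 2209/36 = 365/36

Var(X) = 365/36 ≈ 10.1389


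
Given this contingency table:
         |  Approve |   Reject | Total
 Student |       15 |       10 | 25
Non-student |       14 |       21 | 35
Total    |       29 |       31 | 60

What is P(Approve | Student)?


P(Approve | Student) = 15/(15+10) = 15/25 = 3/5

P(Approve|Student) = 3/5 ≈ 60.00%


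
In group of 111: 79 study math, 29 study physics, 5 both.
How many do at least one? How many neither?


|A∪B| = 79+29-5 = 103
Neither = 111-103 = 8

At least one: 103; Neither: 8


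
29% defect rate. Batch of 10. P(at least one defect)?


P(all good) = (71/100)^10 = 3255243551009881201/100000000000000000000
P(≥1 defect) = 96744756448990118799/100000000000000000000

P = 96744756448990118799/100000000000000000000 ≈ 96.74%


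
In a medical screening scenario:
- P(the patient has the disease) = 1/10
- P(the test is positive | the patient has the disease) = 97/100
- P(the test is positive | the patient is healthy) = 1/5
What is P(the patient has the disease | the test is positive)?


Using Bayes' theorem:
P(A|B) = P(B|A)·P(A) / P(B)

P(the test is positive) = 97/100 × 1/10 + 1/5 × 9/10
= 97/1000 + 9/50 = 277/1000

P(the patient has the disease|the test is positive) = (97/1000) / (277/1000) = 97/277

P(the patient has the disease|the test is positive) = 97/277 ≈ 35.02%


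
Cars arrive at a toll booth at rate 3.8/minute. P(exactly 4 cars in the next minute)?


Poisson(λ=3.8): P(X=4) = e^(-λ)×λ^k/k!
= e^(-3.8) × 3.8^4 / 4!
≈ 0.02237077186 × 208.5136 / 24 ≈ 0.194359

P(X=4) ≈ 0.194359 ≈ 19.44%


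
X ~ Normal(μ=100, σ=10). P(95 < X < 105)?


z₁=(95-100)/10=-0.5, z₂=(105-100)/10=0.5
P = Φ(0.5) - Φ(-0.5) = 0.691462 - 0.308538 = 0.382924 ≈ 0.3829

P(95 < X < 105) ≈ 0.3829


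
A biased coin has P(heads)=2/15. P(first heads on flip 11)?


Geometric: P(X=11) = (1-p)^(k-1)×p = (13/15)^10×2/15 = 275716983698/8649755859375

P(X=11) = 275716983698/8649755859375 ≈ 3.19%


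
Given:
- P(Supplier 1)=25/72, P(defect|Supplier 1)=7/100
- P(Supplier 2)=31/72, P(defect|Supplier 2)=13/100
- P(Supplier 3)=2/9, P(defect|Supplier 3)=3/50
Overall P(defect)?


P(B) = Σ P(B|Aᵢ)×P(Aᵢ)
  7/100×25/72 = 7/288
  13/100×31/72 = 403/7200
  3/50×2/9 = 1/75
Sum = 337/3600

P(defect) = 337/3600 ≈ 9.36%


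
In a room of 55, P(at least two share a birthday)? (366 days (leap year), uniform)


P(all different) = Π(366-i)/366 for i=0..54
= 0.013909
P(match) = 1 - 0.013909 = 0.986091

P ≈ 0.9861 ≈ 98.61%


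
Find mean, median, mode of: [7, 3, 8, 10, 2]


Sorted: [2, 3, 7, 8, 10]
Mean = 30/5 = 6
Median = 7
Freq: {7: 1, 3: 1, 8: 1, 10: 1, 2: 1}
Mode: No mode

Mean=6, Median=7, Mode=No mode


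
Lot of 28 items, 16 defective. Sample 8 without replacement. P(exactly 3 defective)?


Hypergeometric: C(16,3)×C(12,5)/C(28,8)
= 560×792/3108105 = 128/897

P(X=3) = 128/897 ≈ 14.27%


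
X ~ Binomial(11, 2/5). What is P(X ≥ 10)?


P(X ≥ 10) = Σ P(X=i) for i=10..11
P(X=10) = 33792/48828125
P(X=11) = 2048/48828125
Sum = 7168/9765625

P(X ≥ 10) = 7168/9765625 ≈ 0.07%


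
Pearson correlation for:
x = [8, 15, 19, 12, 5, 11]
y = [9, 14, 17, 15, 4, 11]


n=6, Σx=70, Σy=70, Σxy=926, Σx²=940, Σy²=928
r = (6×926 - 70×70)/√((6×940 - 70²)(6×928 - 70²))
= 656/√(740×668) = 656/√494320 ≈ 656/703.0789 ≈ 0.9330

r ≈ 0.9330


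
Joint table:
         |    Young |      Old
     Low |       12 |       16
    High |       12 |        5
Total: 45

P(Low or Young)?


P(Low∨Young) = P(Low) + P(Young) - P(Low∧Young)
= (28 + 24 - 12)/45 = 40/45 = 8/9

P = 8/9 ≈ 88.89%


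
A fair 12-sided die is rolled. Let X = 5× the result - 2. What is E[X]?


E[die] = (1+12)/2 = 13/2
E[X] = 5×13/2 - 2 = 61/2

E[X] = 61/2


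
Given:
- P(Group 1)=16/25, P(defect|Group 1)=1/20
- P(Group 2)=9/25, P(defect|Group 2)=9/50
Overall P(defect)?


P(B) = Σ P(B|Aᵢ)×P(Aᵢ)
  1/20×16/25 = 4/125
  9/50×9/25 = 81/1250
Sum = 121/1250

P(defect) = 121/1250 ≈ 9.68%


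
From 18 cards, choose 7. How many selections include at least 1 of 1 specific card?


Complement: C(18,7) - C(17,7) = 31824 - 19448 = 12376

12376


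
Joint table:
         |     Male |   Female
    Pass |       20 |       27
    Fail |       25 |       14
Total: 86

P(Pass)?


P(Pass) = (20+27)/86 = 47/86

P(Pass) = 47/86 ≈ 54.65%


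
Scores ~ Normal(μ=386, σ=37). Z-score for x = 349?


z = (x - μ)/σ = (349 - 386)/37 = -1.0

z = -1.0


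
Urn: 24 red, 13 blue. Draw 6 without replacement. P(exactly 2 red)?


Hypergeometric: C(24,2)×C(13,4)/C(37,6)
= 276×715/2324784 = 1495/17612

P(X=2) = 1495/17612 ≈ 8.49%


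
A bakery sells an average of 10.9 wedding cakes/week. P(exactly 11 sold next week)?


Poisson(λ=10.9): P(X=11) = e^(-λ)×λ^k/k!
= e^(-10.9) × 10.9^11 / 11!
≈ 1.8458234e-05 × 258042640531 / 39916800 ≈ 0.119323

P(X=11) ≈ 0.119323 ≈ 11.93%


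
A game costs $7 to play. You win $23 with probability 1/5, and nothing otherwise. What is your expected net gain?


E[gain] = (23-7)×1/5 + (-7)×4/5
= 16/5 - 28/5 = -12/5

Expected net gain = $-12/5 ≈ $-2.40


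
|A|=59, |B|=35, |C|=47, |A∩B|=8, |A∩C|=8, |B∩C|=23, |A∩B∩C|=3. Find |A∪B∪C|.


|A∪B∪C| = 59+35+47-8-8-23+3 = 105

|A∪B∪C| = 105


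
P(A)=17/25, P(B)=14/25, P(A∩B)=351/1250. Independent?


P(A)×P(B) = 238/625
P(A∩B) = 351/1250
Not equal → NOT independent

No, not independent


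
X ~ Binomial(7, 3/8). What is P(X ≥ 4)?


P(X ≥ 4) = Σ P(X=i) for i=4..7
P(X=4) = 354375/2097152
P(X=5) = 127575/2097152
P(X=6) = 25515/2097152
P(X=7) = 2187/2097152
Sum = 127413/524288

P(X ≥ 4) = 127413/524288 ≈ 24.30%


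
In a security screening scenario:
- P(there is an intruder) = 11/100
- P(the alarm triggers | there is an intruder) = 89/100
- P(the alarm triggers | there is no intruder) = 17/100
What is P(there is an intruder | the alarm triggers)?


Using Bayes' theorem:
P(A|B) = P(B|A)·P(A) / P(B)

P(the alarm triggers) = 89/100 × 11/100 + 17/100 × 89/100
= 979/10000 + 1513/10000 = 623/2500

P(there is an intruder|the alarm triggers) = (979/10000) / (623/2500) = 11/28

P(there is an intruder|the alarm triggers) = 11/28 ≈ 39.29%


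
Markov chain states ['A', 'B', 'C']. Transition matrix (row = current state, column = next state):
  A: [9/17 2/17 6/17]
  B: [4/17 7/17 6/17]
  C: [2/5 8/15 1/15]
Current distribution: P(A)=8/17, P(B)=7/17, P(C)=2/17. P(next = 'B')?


P(next=B) = Σᵢ P(now=i)×P(i→B)
= 8/17×2/17 + 7/17×7/17 + 2/17×8/15
= 16/289 + 49/289 + 16/255 = 1247/4335

P = 1247/4335 ≈ 0.2877


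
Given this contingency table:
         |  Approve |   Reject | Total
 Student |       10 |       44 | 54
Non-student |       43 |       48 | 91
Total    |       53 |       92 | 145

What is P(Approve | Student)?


P(Approve | Student) = 10/(10+44) = 10/54 = 5/27

P(Approve|Student) = 5/27 ≈ 18.52%


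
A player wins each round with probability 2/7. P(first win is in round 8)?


Geometric: P(X=8) = (1-p)^(k-1)×p = (5/7)^7×2/7 = 156250/5764801

P(X=8) = 156250/5764801 ≈ 2.71%


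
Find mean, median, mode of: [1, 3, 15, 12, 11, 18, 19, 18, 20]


Sorted: [1, 3, 11, 12, 15, 18, 18, 19, 20]
Mean = 117/9 = 13
Median = 15
Freq: {1: 1, 3: 1, 15: 1, 12: 1, 11: 1, 18: 2, 19: 1, 20: 1}
Mode: [18]

Mean=13, Median=15, Mode=18


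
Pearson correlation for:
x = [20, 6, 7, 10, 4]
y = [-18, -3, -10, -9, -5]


n=5, Σx=47, Σy=-45, Σxy=-558, Σx²=601, Σy²=539
r = (5×(-558) - 47×(-45))/√((5×601 - 47²)(5×539 - (-45)²))
= -675/√(796×670) = -675/√533320 ≈ -675/730.2876 ≈ -0.9243

r ≈ -0.9243


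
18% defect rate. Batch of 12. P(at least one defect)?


P(all good) = (41/50)^12 = 22563490300366186081/244140625000000000000
P(≥1 defect) = 221577134699633813919/244140625000000000000

P = 221577134699633813919/244140625000000000000 ≈ 90.76%


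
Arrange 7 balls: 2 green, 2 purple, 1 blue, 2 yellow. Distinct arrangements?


7!/(2!×2!×1!×2!) = 630

630


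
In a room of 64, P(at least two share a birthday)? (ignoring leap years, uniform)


P(all different) = Π(365-i)/365 for i=0..63
= 0.002810
P(match) = 1 - 0.002810 = 0.997190

P ≈ 0.9972 ≈ 99.72%


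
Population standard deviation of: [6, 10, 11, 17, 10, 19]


Mean = 73/6
  (6-73/6)²=1369/36
  (10-73/6)²=169/36
  (11-73/6)²=49/36
  (17-73/6)²=841/36
  (10-73/6)²=169/36
  (19-73/6)²=1681/36
Σ(x-μ)² = 713/6
σ² = (713/6)/6 = 713/36

σ = √(713/36) ≈ 4.4503


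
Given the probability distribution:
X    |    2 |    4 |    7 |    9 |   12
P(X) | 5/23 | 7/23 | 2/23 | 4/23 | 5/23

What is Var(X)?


E[X] = 148/23
E[X²] = 1274/23
Var(X) = E[X²] - (E[X])² = 1274/23 - 21904/529 = 7398/529

Var(X) = 7398/529 ≈ 13.9849


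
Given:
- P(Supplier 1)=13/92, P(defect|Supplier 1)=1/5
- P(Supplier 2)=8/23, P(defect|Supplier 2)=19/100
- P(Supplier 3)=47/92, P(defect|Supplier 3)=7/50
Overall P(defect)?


P(B) = Σ P(B|Aᵢ)×P(Aᵢ)
  1/5×13/92 = 13/460
  19/100×8/23 = 38/575
  7/50×47/92 = 329/4600
Sum = 763/4600

P(defect) = 763/4600 ≈ 16.59%


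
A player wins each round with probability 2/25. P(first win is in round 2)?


Geometric: P(X=2) = (1-p)^(k-1)×p = (23/25)^1×2/25 = 46/625

P(X=2) = 46/625 ≈ 7.36%


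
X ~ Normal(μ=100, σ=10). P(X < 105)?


z = (105-100)/10 = 0.5
P(Z < 0.5) = 0.6915

P(X < 105) ≈ 0.6915


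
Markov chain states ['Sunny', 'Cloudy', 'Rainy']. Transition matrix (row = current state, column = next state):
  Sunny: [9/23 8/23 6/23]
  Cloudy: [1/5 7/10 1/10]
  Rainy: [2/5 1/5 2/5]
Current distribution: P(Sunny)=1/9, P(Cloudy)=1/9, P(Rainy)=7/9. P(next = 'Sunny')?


P(next=Sunny) = Σᵢ P(now=i)×P(i→Sunny)
= 1/9×9/23 + 1/9×1/5 + 7/9×2/5
= 1/23 + 1/45 + 14/45 = 26/69

P = 26/69 ≈ 0.3768


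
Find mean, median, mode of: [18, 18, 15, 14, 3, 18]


Sorted: [3, 14, 15, 18, 18, 18]
Mean = 86/6 = 43/3
Median = 33/2
Freq: {18: 3, 15: 1, 14: 1, 3: 1}
Mode: [18]

Mean=43/3, Median=33/2, Mode=18


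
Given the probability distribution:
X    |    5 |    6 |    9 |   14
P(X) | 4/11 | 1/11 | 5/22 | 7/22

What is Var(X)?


E[X] = 195/22
E[X²] = 2049/22
Var(X) = E[X²] - (E[X])² = 2049/22 - 38025/484 = 7053/484

Var(X) = 7053/484 ≈ 14.5723


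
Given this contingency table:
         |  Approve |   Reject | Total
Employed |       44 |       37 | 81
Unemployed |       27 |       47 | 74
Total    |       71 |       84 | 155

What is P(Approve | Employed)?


P(Approve | Employed) = 44/(44+37) = 44/81

P(Approve|Employed) = 44/81 ≈ 54.32%


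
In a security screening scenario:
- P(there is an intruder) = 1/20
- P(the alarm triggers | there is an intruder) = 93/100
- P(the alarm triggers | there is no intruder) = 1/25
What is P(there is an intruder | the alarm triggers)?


Using Bayes' theorem:
P(A|B) = P(B|A)·P(A) / P(B)

P(the alarm triggers) = 93/100 × 1/20 + 1/25 × 19/20
= 93/2000 + 19/500 = 169/2000

P(there is an intruder|the alarm triggers) = (93/2000) / (169/2000) = 93/169

P(there is an intruder|the alarm triggers) = 93/169 ≈ 55.03%


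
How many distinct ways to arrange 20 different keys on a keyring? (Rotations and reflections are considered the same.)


Free circular arrangements: rotations and reflections both identified.
(n-1)!/2 = 19!/2 = 121645100408832000/2 = 60822550204416000

60822550204416000


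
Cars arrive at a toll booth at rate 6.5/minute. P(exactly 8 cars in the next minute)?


Poisson(λ=6.5): P(X=8) = e^(-λ)×λ^k/k!
= e^(-6.5) × 6.5^8 / 8!
≈ 0.001503439193 × 3186448.12891 / 40320 ≈ 0.118815

P(X=8) ≈ 0.118815 ≈ 11.88%


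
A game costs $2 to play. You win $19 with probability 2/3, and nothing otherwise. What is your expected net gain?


E[gain] = (19-2)×2/3 + (-2)×1/3
= 34/3 - 2/3 = 32/3

Expected net gain = $32/3 ≈ $10.67


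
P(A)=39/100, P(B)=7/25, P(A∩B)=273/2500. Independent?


P(A)×P(B) = 273/2500
P(A∩B) = 273/2500
Equal ✓ → Independent

Yes, independent


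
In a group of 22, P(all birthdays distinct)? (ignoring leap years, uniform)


P(all different) = Π(365-i)/365 for i=0..21
= (365/365)×(364/365)×...×(344/365)
= 0.524305

P ≈ 0.5243 ≈ 52.43%


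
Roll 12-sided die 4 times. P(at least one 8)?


P(no 8)^4 = (11/12)^4 = 14641/20736
P(≥1) = 1 - 14641/20736 = 6095/20736

P = 6095/20736 ≈ 29.39%


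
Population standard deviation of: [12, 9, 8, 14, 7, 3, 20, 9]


Mean = 82/8 = 41/4
  (12-41/4)²=49/16
  (9-41/4)²=25/16
  (8-41/4)²=81/16
  (14-41/4)²=225/16
  (7-41/4)²=169/16
  (3-41/4)²=841/16
  (20-41/4)²=1521/16
  (9-41/4)²=25/16
Σ(x-μ)² = 367/2
σ² = (367/2)/8 = 367/16

σ = √(367/16) ≈ 4.7893


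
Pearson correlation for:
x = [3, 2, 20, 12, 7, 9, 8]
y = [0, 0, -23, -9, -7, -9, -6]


n=7, Σx=61, Σy=-54, Σxy=-746, Σx²=751, Σy²=776
r = (7×(-746) - 61×(-54))/√((7×751 - 61²)(7×776 - (-54)²))
= -1928/√(1536×2516) = -1928/√3864576 ≈ -1928/1965.8525 ≈ -0.9807

r ≈ -0.9807


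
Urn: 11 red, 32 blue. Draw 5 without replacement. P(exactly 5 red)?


Hypergeometric: C(11,5)×C(32,0)/C(43,5)
= 462×1/962598 = 11/22919

P(X=5) = 11/22919 ≈ 0.05%


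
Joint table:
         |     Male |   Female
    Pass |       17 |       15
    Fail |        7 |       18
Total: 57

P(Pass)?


P(Pass) = (17+15)/57 = 32/57

P(Pass) = 32/57 ≈ 56.14%


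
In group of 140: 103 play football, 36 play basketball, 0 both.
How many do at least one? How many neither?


|A∪B| = 103+36-0 = 139
Neither = 140-139 = 1

At least one: 139; Neither: 1
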